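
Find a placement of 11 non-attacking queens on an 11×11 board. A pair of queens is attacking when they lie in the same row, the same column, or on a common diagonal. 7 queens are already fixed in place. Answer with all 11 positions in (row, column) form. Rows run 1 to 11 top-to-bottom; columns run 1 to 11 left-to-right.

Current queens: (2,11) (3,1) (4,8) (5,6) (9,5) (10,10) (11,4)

(1,7) (2,11) (3,1) (4,8) (5,6) (6,3) (7,9) (8,2) (9,5) (10,10) (11,4)

Row 1: attacked by (2,11)→{10,11}; (3,1)→{1,3}; (4,8)→{5,8,11}; (5,6)→{2,6,10}; (9,5)→{5}; (10,10)→{1,10}; (11,4)→{4}. Safe: 7, 9. Place at column 7.
Row 6: attacked by (1,7)→{2,7}; (2,11)→{7,11}; (3,1)→{1,4}; (4,8)→{6,8,10}; (5,6)→{5,6,7}; (9,5)→{2,5,8}; (10,10)→{6,10}; (11,4)→{4,9}. Safe: 3. Place at column 3.
Row 7: attacked by (1,7)→{1,7}; (2,11)→{6,11}; (3,1)→{1,5}; (4,8)→{5,8,11}; (5,6)→{4,6,8}; (6,3)→{2,3,4}; (9,5)→{3,5,7}; (10,10)→{7,10}; (11,4)→{4,8}. Safe: 9. Place at column 9.
Row 8: attacked by (1,7)→{7}; (2,11)→{5,11}; (3,1)→{1,6}; (4,8)→{4,8}; (5,6)→{3,6,9}; (6,3)→{1,3,5}; (7,9)→{8,9,10}; (9,5)→{4,5,6}; (10,10)→{8,10}; (11,4)→{1,4,7}. Safe: 2. Place at column 2.
Columns [7, 11, 1, 8, 6, 3, 9, 2, 5, 10, 4], r−c [-6, -9, 2, -4, -1, 3, -2, 6, 4, 0, 7], r+c [8, 13, 4, 12, 11, 9, 16, 10, 14, 20, 15] are all distinct, so no two queens attack.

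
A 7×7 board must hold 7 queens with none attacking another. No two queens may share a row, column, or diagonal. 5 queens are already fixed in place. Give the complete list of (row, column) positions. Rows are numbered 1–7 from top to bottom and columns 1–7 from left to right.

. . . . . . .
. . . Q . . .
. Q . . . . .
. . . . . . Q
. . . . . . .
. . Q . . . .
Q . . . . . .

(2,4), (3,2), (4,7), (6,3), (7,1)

(1,6) (2,4) (3,2) (4,7) (5,5) (6,3) (7,1)

Row 1: attacked by (2,4)→{3,4,5}; (3,2)→{2,4}; (4,7)→{4,7}; (6,3)→{3}; (7,1)→{1,7}. Safe: 6. Place at column 6.
Row 5: attacked by (1,6)→{2,6}; (2,4)→{1,4,7}; (3,2)→{2,4}; (4,7)→{6,7}; (6,3)→{2,3,4}; (7,1)→{1,3}. Safe: 5. Place at column 5.
Columns [6, 4, 2, 7, 5, 3, 1], r−c [-5, -2, 1, -3, 0, 3, 6], r+c [7, 6, 5, 11, 10, 9, 8] are all distinct, so no two queens attack.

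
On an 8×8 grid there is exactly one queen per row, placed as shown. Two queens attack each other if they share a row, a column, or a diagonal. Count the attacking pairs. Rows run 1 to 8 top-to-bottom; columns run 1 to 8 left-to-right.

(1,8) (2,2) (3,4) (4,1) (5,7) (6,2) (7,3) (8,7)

Same column: (2,2)–(6,2) (column 2); (5,7)–(8,7) (column 7).
Same diagonal: (6,2)–(7,3) (|6−7| = |2−3| = 1).
Total attacking pairs: 3.

3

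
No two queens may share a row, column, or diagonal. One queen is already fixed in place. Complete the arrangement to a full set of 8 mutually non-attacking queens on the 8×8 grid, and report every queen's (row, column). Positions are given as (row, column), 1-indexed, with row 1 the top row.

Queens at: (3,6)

Row 1: attacked by (3,6)→{4,6,8}. Safe: 1, 2, 3, 5, 7. Place at column 2.
Row 2: attacked by (1,2)→{1,2,3}; (3,6)→{5,6,7}. Safe: 4, 8. Place at column 8.
Row 4: attacked by (1,2)→{2,5}; (2,8)→{6,8}; (3,6)→{5,6,7}. Safe: 1, 3, 4. Place at column 1.
Row 5: attacked by (1,2)→{2,6}; (2,8)→{5,8}; (3,6)→{4,6,8}; (4,1)→{1,2}. Safe: 3, 7. Place at column 3.
Row 6: attacked by (1,2)→{2,7}; (2,8)→{4,8}; (3,6)→{3,6}; (4,1)→{1,3}; (5,3)→{2,3,4}. Safe: 5. Place at column 5.
Row 7: attacked by (1,2)→{2,8}; (2,8)→{3,8}; (3,6)→{2,6}; (4,1)→{1,4}; (5,3)→{1,3,5}; (6,5)→{4,5,6}. Safe: 7. Place at column 7.
Row 8: attacked by (1,2)→{2}; (2,8)→{2,8}; (3,6)→{1,6}; (4,1)→{1,5}; (5,3)→{3,6}; (6,5)→{3,5,7}; (7,7)→{6,7,8}. Safe: 4. Place at column 4.
Columns [2, 8, 6, 1, 3, 5, 7, 4], r−c [-1, -6, -3, 3, 2, 1, 0, 4], r+c [3, 10, 9, 5, 8, 11, 14, 12] are all distinct, so no two queens attack.

(1,2) (2,8) (3,6) (4,1) (5,3) (6,5) (7,7) (8,4)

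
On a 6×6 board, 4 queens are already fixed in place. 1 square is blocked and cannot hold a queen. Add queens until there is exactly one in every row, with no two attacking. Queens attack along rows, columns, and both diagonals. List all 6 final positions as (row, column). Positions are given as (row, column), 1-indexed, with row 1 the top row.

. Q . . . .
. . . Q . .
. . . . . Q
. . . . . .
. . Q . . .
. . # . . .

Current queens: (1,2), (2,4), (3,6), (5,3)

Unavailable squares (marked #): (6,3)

(1,2) (2,4) (3,6) (4,1) (5,3) (6,5)

Row 4: attacked by (1,2)→{2,5}; (2,4)→{2,4,6}; (3,6)→{5,6}; (5,3)→{2,3,4}. Safe: 1. Place at column 1.
Row 6: attacked by (1,2)→{2}; (2,4)→{4}; (3,6)→{3,6}; (4,1)→{1,3}; (5,3)→{2,3,4}. Blocked: 3. Safe: 5. Place at column 5.
Columns [2, 4, 6, 1, 3, 5], r−c [-1, -2, -3, 3, 2, 1], r+c [3, 6, 9, 5, 8, 11] are all distinct, so no two queens attack.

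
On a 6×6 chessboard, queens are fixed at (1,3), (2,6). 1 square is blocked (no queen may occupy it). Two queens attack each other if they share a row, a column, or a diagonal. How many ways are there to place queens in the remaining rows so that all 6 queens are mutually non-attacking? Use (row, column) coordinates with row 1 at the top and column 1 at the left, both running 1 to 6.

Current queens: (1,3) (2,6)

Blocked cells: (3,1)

1

Branch on row 3: col 2 → 1; col 4 → 0.
Sum: 1 + 0 = 1.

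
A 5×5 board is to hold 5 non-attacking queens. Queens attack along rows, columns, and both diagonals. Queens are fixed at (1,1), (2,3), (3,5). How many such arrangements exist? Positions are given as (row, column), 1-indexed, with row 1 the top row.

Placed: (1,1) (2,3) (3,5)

Branch on row 4: col 2 → 1.
Sum: 1 = 1.

1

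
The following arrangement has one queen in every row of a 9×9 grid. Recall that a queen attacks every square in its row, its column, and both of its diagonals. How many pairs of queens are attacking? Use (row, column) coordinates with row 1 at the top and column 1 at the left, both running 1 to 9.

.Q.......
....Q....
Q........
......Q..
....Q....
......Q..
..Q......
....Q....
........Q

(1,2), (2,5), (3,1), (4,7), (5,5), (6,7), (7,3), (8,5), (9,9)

Same column: (2,5)–(5,5) (column 5); (2,5)–(8,5) (column 5); (4,7)–(6,7) (column 7); (5,5)–(8,5) (column 5).
Same diagonal: (1,2)–(6,7) (|1−6| = |2−7| = 5); (2,5)–(4,7) (|2−4| = |5−7| = 2); (5,5)–(7,3) (|5−7| = |5−3| = 2); (5,5)–(9,9) (|5−9| = |5−9| = 4); (6,7)–(8,5) (|6−8| = |7−5| = 2).
Total attacking pairs: 9.

9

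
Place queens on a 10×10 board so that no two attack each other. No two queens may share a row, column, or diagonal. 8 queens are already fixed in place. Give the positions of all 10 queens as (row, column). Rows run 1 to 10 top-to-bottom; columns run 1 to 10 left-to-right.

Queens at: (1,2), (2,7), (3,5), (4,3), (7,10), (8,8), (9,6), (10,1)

Row 5: attacked by (1,2)→{2,6}; (2,7)→{4,7,10}; (3,5)→{3,5,7}; (4,3)→{2,3,4}; (7,10)→{8,10}; (8,8)→{5,8}; (9,6)→{2,6,10}; (10,1)→{1,6}. Safe: 9. Place at column 9.
Row 6: attacked by (1,2)→{2,7}; (2,7)→{3,7}; (3,5)→{2,5,8}; (4,3)→{1,3,5}; (5,9)→{8,9,10}; (7,10)→{9,10}; (8,8)→{6,8,10}; (9,6)→{3,6,9}; (10,1)→{1,5}. Safe: 4. Place at column 4.
Columns [2, 7, 5, 3, 9, 4, 10, 8, 6, 1], r−c [-1, -5, -2, 1, -4, 2, -3, 0, 3, 9], r+c [3, 9, 8, 7, 14, 10, 17, 16, 15, 11] are all distinct, so no two queens attack.

(1,2) (2,7) (3,5) (4,3) (5,9) (6,4) (7,10) (8,8) (9,6) (10,1)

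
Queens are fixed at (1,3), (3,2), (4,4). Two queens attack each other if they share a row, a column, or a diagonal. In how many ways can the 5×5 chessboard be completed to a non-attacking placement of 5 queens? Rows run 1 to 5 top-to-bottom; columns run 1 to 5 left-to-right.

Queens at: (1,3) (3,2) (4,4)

1

Branch on row 2: col 5 → 1.
Sum: 1 = 1.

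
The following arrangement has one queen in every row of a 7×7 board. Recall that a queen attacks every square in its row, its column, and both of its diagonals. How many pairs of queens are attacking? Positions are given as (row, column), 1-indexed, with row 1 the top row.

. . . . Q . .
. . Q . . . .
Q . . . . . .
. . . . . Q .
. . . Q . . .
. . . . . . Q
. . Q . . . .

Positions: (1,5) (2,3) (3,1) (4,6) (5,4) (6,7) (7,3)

Same column: (2,3)–(7,3) (column 3).
Same diagonal: (2,3)–(6,7) (|2−6| = |3−7| = 4); (4,6)–(7,3) (|4−7| = |6−3| = 3).
Total attacking pairs: 3.

3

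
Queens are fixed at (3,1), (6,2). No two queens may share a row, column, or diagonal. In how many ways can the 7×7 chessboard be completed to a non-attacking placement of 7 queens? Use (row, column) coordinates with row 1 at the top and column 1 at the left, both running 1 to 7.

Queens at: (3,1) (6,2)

Branch on row 1: col 4 → 0; col 5 → 1; col 6 → 0.
Sum: 0 + 1 + 0 = 1.

1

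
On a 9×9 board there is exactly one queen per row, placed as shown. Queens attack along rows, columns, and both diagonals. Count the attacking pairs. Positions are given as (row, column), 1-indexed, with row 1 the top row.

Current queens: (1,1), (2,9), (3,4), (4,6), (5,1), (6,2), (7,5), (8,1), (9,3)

Same column: (1,1)–(5,1) (column 1); (1,1)–(8,1) (column 1); (5,1)–(8,1) (column 1).
Same diagonal: (5,1)–(6,2) (|5−6| = |1−2| = 1); (7,5)–(9,3) (|7−9| = |5−3| = 2).
Total attacking pairs: 5.

5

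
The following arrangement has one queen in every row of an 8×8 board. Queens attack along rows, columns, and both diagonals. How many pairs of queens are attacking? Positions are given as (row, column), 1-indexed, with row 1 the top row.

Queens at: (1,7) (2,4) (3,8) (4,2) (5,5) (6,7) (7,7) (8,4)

Same column: (1,7)–(6,7) (column 7); (1,7)–(7,7) (column 7); (2,4)–(8,4) (column 4); (6,7)–(7,7) (column 7).
Same diagonal: (2,4)–(4,2) (|2−4| = |4−2| = 2); (5,5)–(7,7) (|5−7| = |5−7| = 2).
Total attacking pairs: 6.

6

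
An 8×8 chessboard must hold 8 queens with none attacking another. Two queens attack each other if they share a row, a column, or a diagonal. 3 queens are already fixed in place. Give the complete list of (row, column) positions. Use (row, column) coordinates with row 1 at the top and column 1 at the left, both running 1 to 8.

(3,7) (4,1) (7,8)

(1,6) (2,2) (3,7) (4,1) (5,3) (6,5) (7,8) (8,4)

Row 1: attacked by (3,7)→{5,7}; (4,1)→{1,4}; (7,8)→{2,8}. Safe: 3, 6. Place at column 6.
Row 2: attacked by (1,6)→{5,6,7}; (3,7)→{6,7,8}; (4,1)→{1,3}; (7,8)→{3,8}. Safe: 2, 4. Place at column 2.
Row 5: attacked by (1,6)→{2,6}; (2,2)→{2,5}; (3,7)→{5,7}; (4,1)→{1,2}; (7,8)→{6,8}. Safe: 3, 4. Place at column 3.
Row 6: attacked by (1,6)→{1,6}; (2,2)→{2,6}; (3,7)→{4,7}; (4,1)→{1,3}; (5,3)→{2,3,4}; (7,8)→{7,8}. Safe: 5. Place at column 5.
Row 8: attacked by (1,6)→{6}; (2,2)→{2,8}; (3,7)→{2,7}; (4,1)→{1,5}; (5,3)→{3,6}; (6,5)→{3,5,7}; (7,8)→{7,8}. Safe: 4. Place at column 4.
Columns [6, 2, 7, 1, 3, 5, 8, 4], r−c [-5, 0, -4, 3, 2, 1, -1, 4], r+c [7, 4, 10, 5, 8, 11, 15, 12] are all distinct, so no two queens attack.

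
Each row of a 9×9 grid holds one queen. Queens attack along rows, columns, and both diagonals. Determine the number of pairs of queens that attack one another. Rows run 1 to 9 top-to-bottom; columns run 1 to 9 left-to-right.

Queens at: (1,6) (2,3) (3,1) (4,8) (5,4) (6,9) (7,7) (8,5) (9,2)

0

All columns are distinct and no two queens satisfy |Δrow| = |Δcol|, so no pair attacks.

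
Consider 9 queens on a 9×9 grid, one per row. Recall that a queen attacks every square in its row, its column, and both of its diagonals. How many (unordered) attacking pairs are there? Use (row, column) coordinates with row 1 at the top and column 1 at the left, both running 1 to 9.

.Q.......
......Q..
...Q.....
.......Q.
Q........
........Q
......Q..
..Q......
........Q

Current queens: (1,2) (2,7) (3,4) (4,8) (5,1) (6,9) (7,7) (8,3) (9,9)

4

Same column: (2,7)–(7,7) (column 7); (6,9)–(9,9) (column 9).
Same diagonal: (1,2)–(3,4) (|1−3| = |2−4| = 2); (7,7)–(9,9) (|7−9| = |7−9| = 2).
Total attacking pairs: 4.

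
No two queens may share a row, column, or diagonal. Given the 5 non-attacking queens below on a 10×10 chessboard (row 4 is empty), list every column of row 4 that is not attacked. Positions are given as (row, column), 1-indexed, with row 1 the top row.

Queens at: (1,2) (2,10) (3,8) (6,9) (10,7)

(1,2) attacks row 4 at column 2 and diagonals 5.
(2,10) attacks row 4 at column 10 and diagonals 8.
(3,8) attacks row 4 at column 8 and diagonals 7, 9.
(6,9) attacks row 4 at column 9 and diagonals 7.
(10,7) attacks row 4 at column 7 and diagonals 1.
Attacked columns: {1, 2, 5, 7, 8, 9, 10}. Safe: {3, 4, 6}.

columns 3, 4, 6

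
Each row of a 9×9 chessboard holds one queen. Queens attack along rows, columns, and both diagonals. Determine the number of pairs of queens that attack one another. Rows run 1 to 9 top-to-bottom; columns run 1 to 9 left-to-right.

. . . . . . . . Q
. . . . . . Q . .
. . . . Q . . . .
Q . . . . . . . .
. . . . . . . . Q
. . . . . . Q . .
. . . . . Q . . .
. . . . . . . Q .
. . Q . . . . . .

Same column: (1,9)–(5,9) (column 9); (2,7)–(6,7) (column 7).
Same diagonal: (6,7)–(7,6) (|6−7| = |7−6| = 1).
Total attacking pairs: 3.

3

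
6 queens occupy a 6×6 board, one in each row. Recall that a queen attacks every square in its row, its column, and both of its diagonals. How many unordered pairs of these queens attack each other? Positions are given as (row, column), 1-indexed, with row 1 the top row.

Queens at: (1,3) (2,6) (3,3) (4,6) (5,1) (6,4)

5

Same column: (1,3)–(3,3) (column 3); (2,6)–(4,6) (column 6).
Same diagonal: (1,3)–(4,6) (|1−4| = |3−6| = 3); (3,3)–(5,1) (|3−5| = |3−1| = 2); (4,6)–(6,4) (|4−6| = |6−4| = 2).
Total attacking pairs: 5.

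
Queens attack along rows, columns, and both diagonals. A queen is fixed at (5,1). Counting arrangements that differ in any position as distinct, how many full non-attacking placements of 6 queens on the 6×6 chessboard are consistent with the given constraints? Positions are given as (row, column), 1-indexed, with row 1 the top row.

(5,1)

1

Branch on row 1: col 2 → 0; col 3 → 1; col 4 → 0; col 6 → 0.
Sum: 0 + 1 + 0 + 0 = 1.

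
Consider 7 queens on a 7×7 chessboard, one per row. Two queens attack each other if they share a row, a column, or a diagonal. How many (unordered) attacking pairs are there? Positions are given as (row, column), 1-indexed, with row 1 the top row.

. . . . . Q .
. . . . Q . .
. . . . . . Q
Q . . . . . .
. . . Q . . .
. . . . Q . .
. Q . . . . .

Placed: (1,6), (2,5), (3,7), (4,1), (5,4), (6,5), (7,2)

4

Same column: (2,5)–(6,5) (column 5).
Same diagonal: (1,6)–(2,5) (|1−2| = |6−5| = 1); (5,4)–(6,5) (|5−6| = |4−5| = 1); (5,4)–(7,2) (|5−7| = |4−2| = 2).
Total attacking pairs: 4.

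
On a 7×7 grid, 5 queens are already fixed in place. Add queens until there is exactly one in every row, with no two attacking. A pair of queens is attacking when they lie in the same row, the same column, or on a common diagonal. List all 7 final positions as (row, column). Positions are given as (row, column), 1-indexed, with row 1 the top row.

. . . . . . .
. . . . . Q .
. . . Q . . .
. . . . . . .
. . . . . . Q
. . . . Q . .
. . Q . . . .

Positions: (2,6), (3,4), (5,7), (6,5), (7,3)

Row 1: attacked by (2,6)→{5,6,7}; (3,4)→{2,4,6}; (5,7)→{3,7}; (6,5)→{5}; (7,3)→{3}. Safe: 1. Place at column 1.
Row 4: attacked by (1,1)→{1,4}; (2,6)→{4,6}; (3,4)→{3,4,5}; (5,7)→{6,7}; (6,5)→{3,5,7}; (7,3)→{3,6}. Safe: 2. Place at column 2.
Columns [1, 6, 4, 2, 7, 5, 3], r−c [0, -4, -1, 2, -2, 1, 4], r+c [2, 8, 7, 6, 12, 11, 10] are all distinct, so no two queens attack.

(1,1) (2,6) (3,4) (4,2) (5,7) (6,5) (7,3)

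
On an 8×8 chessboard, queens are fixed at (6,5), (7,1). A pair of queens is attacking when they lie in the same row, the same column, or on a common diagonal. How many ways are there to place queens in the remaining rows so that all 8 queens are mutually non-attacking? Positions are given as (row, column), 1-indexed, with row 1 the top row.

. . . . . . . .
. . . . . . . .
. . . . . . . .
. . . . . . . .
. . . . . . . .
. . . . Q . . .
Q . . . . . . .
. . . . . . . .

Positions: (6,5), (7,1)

3

Branch on row 1: col 2 → 1; col 3 → 0; col 4 → 1; col 6 → 1; col 8 → 0.
Sum: 1 + 0 + 1 + 1 + 0 = 3.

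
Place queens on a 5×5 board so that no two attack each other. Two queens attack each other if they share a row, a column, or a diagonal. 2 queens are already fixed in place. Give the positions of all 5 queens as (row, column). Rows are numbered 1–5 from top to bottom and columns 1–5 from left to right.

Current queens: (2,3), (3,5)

Row 1: attacked by (2,3)→{2,3,4}; (3,5)→{3,5}. Safe: 1. Place at column 1.
Row 4: attacked by (1,1)→{1,4}; (2,3)→{1,3,5}; (3,5)→{4,5}. Safe: 2. Place at column 2.
Row 5: attacked by (1,1)→{1,5}; (2,3)→{3}; (3,5)→{3,5}; (4,2)→{1,2,3}. Safe: 4. Place at column 4.
Columns [1, 3, 5, 2, 4], r−c [0, -1, -2, 2, 1], r+c [2, 5, 8, 6, 9] are all distinct, so no two queens attack.

(1,1) (2,3) (3,5) (4,2) (5,4)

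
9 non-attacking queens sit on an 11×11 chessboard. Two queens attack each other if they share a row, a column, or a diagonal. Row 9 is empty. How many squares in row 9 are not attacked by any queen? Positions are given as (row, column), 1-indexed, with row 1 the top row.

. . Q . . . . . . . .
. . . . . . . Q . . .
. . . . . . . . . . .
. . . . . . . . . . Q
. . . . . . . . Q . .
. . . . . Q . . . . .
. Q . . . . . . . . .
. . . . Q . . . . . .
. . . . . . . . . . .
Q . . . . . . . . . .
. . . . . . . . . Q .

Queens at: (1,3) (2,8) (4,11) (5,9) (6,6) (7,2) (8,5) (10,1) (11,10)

(1,3) attacks row 9 at column 3 and diagonals 11.
(2,8) attacks row 9 at column 8 and diagonals 1.
(4,11) attacks row 9 at column 11 and diagonals 6.
(5,9) attacks row 9 at column 9 and diagonals 5.
(6,6) attacks row 9 at column 6 and diagonals 3, 9.
(7,2) attacks row 9 at column 2 and diagonals 4.
(8,5) attacks row 9 at column 5 and diagonals 4, 6.
(10,1) attacks row 9 at column 1 and diagonals 2.
(11,10) attacks row 9 at column 10 and diagonals 8.
Attacked columns: {1, 2, 3, 4, 5, 6, 8, 9, 10, 11}. Safe: {7}.

1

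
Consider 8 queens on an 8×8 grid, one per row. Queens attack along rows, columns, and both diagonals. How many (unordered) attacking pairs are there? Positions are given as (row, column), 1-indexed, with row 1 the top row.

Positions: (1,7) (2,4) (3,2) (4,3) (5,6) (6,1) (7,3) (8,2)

5

Same column: (3,2)–(8,2) (column 2); (4,3)–(7,3) (column 3).
Same diagonal: (3,2)–(4,3) (|3−4| = |2−3| = 1); (4,3)–(6,1) (|4−6| = |3−1| = 2); (7,3)–(8,2) (|7−8| = |3−2| = 1).
Total attacking pairs: 5.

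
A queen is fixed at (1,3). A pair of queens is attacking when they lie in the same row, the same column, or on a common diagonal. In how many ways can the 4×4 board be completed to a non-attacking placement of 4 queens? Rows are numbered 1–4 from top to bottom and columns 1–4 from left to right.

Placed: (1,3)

1

Branch on row 2: col 1 → 1.
Sum: 1 = 1.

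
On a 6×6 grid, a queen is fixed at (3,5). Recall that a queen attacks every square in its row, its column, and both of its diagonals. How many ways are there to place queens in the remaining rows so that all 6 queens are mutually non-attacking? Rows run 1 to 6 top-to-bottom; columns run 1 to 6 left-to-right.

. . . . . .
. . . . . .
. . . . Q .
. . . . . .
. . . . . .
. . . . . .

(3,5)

Branch on row 1: col 1 → 0; col 2 → 0; col 4 → 1; col 6 → 0.
Sum: 0 + 0 + 1 + 0 = 1.

1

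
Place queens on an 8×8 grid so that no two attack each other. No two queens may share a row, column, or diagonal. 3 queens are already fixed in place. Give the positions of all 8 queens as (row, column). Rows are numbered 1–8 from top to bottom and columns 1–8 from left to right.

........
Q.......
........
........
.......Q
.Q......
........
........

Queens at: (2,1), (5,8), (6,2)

(1,3) (2,1) (3,7) (4,5) (5,8) (6,2) (7,4) (8,6)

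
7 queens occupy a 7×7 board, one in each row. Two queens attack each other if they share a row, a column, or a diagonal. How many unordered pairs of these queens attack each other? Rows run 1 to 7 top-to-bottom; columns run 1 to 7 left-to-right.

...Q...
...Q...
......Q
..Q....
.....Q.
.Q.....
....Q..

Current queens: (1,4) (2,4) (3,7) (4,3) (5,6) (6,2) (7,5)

1

Same column: (1,4)–(2,4) (column 4).
Total attacking pairs: 1.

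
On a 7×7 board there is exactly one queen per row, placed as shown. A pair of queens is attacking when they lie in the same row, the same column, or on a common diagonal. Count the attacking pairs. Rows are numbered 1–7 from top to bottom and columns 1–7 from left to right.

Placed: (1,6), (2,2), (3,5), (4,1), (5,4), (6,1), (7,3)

Same column: (4,1)–(6,1) (column 1).
Same diagonal: (1,6)–(6,1) (|1−6| = |6−1| = 5).
Total attacking pairs: 2.

2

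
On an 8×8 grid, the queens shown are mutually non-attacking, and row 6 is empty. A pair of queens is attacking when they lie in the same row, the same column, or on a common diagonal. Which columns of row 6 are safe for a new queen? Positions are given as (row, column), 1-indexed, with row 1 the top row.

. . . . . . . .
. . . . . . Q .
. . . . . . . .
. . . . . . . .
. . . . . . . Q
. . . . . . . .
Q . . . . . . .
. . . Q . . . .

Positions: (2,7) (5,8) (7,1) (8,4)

columns 5

(2,7) attacks row 6 at column 7 and diagonals 3.
(5,8) attacks row 6 at column 8 and diagonals 7.
(7,1) attacks row 6 at column 1 and diagonals 2.
(8,4) attacks row 6 at column 4 and diagonals 2, 6.
Attacked columns: {1, 2, 3, 4, 6, 7, 8}. Safe: {5}.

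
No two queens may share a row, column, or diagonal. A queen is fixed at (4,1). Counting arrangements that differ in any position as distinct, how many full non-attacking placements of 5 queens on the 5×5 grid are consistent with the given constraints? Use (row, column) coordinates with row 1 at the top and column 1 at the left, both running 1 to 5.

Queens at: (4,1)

2

Branch on row 1: col 2 → 1; col 3 → 0; col 5 → 1.
Sum: 1 + 0 + 1 = 2.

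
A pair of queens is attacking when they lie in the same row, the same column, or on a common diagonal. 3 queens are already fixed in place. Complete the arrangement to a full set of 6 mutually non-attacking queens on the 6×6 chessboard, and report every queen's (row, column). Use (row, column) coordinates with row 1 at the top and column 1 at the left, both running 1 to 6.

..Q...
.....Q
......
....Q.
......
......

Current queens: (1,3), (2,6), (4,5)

(1,3) (2,6) (3,2) (4,5) (5,1) (6,4)

Row 3: attacked by (1,3)→{1,3,5}; (2,6)→{5,6}; (4,5)→{4,5,6}. Safe: 2. Place at column 2.
Row 5: attacked by (1,3)→{3}; (2,6)→{3,6}; (3,2)→{2,4}; (4,5)→{4,5,6}. Safe: 1. Place at column 1.
Row 6: attacked by (1,3)→{3}; (2,6)→{2,6}; (3,2)→{2,5}; (4,5)→{3,5}; (5,1)→{1,2}. Safe: 4. Place at column 4.
Columns [3, 6, 2, 5, 1, 4], r−c [-2, -4, 1, -1, 4, 2], r+c [4, 8, 5, 9, 6, 10] are all distinct, so no two queens attack.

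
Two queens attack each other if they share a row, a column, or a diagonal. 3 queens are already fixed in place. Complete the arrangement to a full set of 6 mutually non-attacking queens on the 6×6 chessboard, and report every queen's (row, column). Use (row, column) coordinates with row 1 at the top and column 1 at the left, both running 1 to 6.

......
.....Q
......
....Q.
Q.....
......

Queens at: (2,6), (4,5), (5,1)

(1,3) (2,6) (3,2) (4,5) (5,1) (6,4)

Row 1: attacked by (2,6)→{5,6}; (4,5)→{2,5}; (5,1)→{1,5}. Safe: 3, 4. Place at column 3.
Row 3: attacked by (1,3)→{1,3,5}; (2,6)→{5,6}; (4,5)→{4,5,6}; (5,1)→{1,3}. Safe: 2. Place at column 2.
Row 6: attacked by (1,3)→{3}; (2,6)→{2,6}; (3,2)→{2,5}; (4,5)→{3,5}; (5,1)→{1,2}. Safe: 4. Place at column 4.
Columns [3, 6, 2, 5, 1, 4], r−c [-2, -4, 1, -1, 4, 2], r+c [4, 8, 5, 9, 6, 10] are all distinct, so no two queens attack.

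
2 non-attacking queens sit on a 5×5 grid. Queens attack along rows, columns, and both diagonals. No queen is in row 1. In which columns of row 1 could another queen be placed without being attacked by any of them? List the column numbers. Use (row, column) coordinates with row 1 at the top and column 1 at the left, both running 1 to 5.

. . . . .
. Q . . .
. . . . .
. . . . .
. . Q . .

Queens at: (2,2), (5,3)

columns 4, 5

(2,2) attacks row 1 at column 2 and diagonals 1, 3.
(5,3) attacks row 1 at column 3.
Attacked columns: {1, 2, 3}. Safe: {4, 5}.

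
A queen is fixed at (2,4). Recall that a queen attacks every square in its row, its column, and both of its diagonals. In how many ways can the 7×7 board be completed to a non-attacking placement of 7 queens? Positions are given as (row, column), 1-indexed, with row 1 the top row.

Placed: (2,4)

Branch on row 1: col 1 → 1; col 2 → 2; col 6 → 2; col 7 → 1.
Sum: 1 + 2 + 2 + 1 = 6.

6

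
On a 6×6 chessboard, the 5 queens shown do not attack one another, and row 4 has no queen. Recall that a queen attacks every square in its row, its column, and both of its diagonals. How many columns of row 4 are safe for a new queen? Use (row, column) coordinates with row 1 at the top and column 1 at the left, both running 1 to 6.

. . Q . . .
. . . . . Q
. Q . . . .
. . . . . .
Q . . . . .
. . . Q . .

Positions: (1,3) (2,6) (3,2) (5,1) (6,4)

(1,3) attacks row 4 at column 3 and diagonals 6.
(2,6) attacks row 4 at column 6 and diagonals 4.
(3,2) attacks row 4 at column 2 and diagonals 1, 3.
(5,1) attacks row 4 at column 1 and diagonals 2.
(6,4) attacks row 4 at column 4 and diagonals 2, 6.
Attacked columns: {1, 2, 3, 4, 6}. Safe: {5}.

1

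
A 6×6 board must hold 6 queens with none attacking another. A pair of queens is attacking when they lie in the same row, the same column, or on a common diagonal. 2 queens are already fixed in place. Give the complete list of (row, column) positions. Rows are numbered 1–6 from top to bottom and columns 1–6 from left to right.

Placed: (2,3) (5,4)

(1,5) (2,3) (3,1) (4,6) (5,4) (6,2)

Row 1: attacked by (2,3)→{2,3,4}; (5,4)→{4}. Safe: 1, 5, 6. Place at column 5.
Row 3: attacked by (1,5)→{3,5}; (2,3)→{2,3,4}; (5,4)→{2,4,6}. Safe: 1. Place at column 1.
Row 4: attacked by (1,5)→{2,5}; (2,3)→{1,3,5}; (3,1)→{1,2}; (5,4)→{3,4,5}. Safe: 6. Place at column 6.
Row 6: attacked by (1,5)→{5}; (2,3)→{3}; (3,1)→{1,4}; (4,6)→{4,6}; (5,4)→{3,4,5}. Safe: 2. Place at column 2.
Columns [5, 3, 1, 6, 4, 2], r−c [-4, -1, 2, -2, 1, 4], r+c [6, 5, 4, 10, 9, 8] are all distinct, so no two queens attack.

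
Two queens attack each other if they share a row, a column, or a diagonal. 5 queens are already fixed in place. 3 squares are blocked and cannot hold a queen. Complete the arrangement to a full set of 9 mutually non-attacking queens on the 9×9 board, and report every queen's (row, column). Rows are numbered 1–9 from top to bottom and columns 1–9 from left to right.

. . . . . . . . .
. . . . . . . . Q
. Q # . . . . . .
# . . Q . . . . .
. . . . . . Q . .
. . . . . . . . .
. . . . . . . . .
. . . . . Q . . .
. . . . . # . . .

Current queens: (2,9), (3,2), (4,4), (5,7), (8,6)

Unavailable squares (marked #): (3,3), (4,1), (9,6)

(1,5) (2,9) (3,2) (4,4) (5,7) (6,3) (7,8) (8,6) (9,1)

Row 1: attacked by (2,9)→{8,9}; (3,2)→{2,4}; (4,4)→{1,4,7}; (5,7)→{3,7}; (8,6)→{6}. Safe: 5. Place at column 5.
Row 6: attacked by (1,5)→{5}; (2,9)→{5,9}; (3,2)→{2,5}; (4,4)→{2,4,6}; (5,7)→{6,7,8}; (8,6)→{4,6,8}. Safe: 1, 3. Place at column 3.
Row 7: attacked by (1,5)→{5}; (2,9)→{4,9}; (3,2)→{2,6}; (4,4)→{1,4,7}; (5,7)→{5,7,9}; (6,3)→{2,3,4}; (8,6)→{5,6,7}. Safe: 8. Place at column 8.
Row 9: attacked by (1,5)→{5}; (2,9)→{2,9}; (3,2)→{2,8}; (4,4)→{4,9}; (5,7)→{3,7}; (6,3)→{3,6}; (7,8)→{6,8}; (8,6)→{5,6,7}. Blocked: 6. Safe: 1. Place at column 1.
Columns [5, 9, 2, 4, 7, 3, 8, 6, 1], r−c [-4, -7, 1, 0, -2, 3, -1, 2, 8], r+c [6, 11, 5, 8, 12, 9, 15, 14, 10] are all distinct, so no two queens attack.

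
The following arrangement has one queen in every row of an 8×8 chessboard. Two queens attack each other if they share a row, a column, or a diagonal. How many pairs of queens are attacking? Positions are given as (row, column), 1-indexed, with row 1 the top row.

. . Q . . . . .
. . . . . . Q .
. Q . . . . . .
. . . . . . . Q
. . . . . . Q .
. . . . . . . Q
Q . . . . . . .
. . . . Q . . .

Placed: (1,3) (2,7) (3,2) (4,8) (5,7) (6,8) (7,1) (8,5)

6

Same column: (2,7)–(5,7) (column 7); (4,8)–(6,8) (column 8).
Same diagonal: (1,3)–(5,7) (|1−5| = |3−7| = 4); (1,3)–(6,8) (|1−6| = |3−8| = 5); (4,8)–(5,7) (|4−5| = |8−7| = 1); (5,7)–(6,8) (|5−6| = |7−8| = 1).
Total attacking pairs: 6.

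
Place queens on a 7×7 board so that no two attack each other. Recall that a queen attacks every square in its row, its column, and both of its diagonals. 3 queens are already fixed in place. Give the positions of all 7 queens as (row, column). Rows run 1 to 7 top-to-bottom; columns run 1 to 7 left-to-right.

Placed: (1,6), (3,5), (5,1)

Row 2: attacked by (1,6)→{5,6,7}; (3,5)→{4,5,6}; (5,1)→{1,4}. Safe: 2, 3. Place at column 3.
Row 4: attacked by (1,6)→{3,6}; (2,3)→{1,3,5}; (3,5)→{4,5,6}; (5,1)→{1,2}. Safe: 7. Place at column 7.
Row 6: attacked by (1,6)→{1,6}; (2,3)→{3,7}; (3,5)→{2,5}; (4,7)→{5,7}; (5,1)→{1,2}. Safe: 4. Place at column 4.
Row 7: attacked by (1,6)→{6}; (2,3)→{3}; (3,5)→{1,5}; (4,7)→{4,7}; (5,1)→{1,3}; (6,4)→{3,4,5}. Safe: 2. Place at column 2.
Columns [6, 3, 5, 7, 1, 4, 2], r−c [-5, -1, -2, -3, 4, 2, 5], r+c [7, 5, 8, 11, 6, 10, 9] are all distinct, so no two queens attack.

(1,6) (2,3) (3,5) (4,7) (5,1) (6,4) (7,2)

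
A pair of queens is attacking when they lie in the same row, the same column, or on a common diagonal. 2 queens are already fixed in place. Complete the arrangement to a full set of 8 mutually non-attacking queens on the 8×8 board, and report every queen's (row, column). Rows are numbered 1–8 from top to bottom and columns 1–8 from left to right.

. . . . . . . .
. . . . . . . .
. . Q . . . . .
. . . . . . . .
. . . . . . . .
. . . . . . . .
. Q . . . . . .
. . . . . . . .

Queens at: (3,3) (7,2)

Row 1: attacked by (3,3)→{1,3,5}; (7,2)→{2,8}. Safe: 4, 6, 7. Place at column 7.
Row 2: attacked by (1,7)→{6,7,8}; (3,3)→{2,3,4}; (7,2)→{2,7}. Safe: 1, 5. Place at column 5.
Row 4: attacked by (1,7)→{4,7}; (2,5)→{3,5,7}; (3,3)→{2,3,4}; (7,2)→{2,5}. Safe: 1, 6, 8. Place at column 1.
Row 5: attacked by (1,7)→{3,7}; (2,5)→{2,5,8}; (3,3)→{1,3,5}; (4,1)→{1,2}; (7,2)→{2,4}. Safe: 6. Place at column 6.
Row 6: attacked by (1,7)→{2,7}; (2,5)→{1,5}; (3,3)→{3,6}; (4,1)→{1,3}; (5,6)→{5,6,7}; (7,2)→{1,2,3}. Safe: 4, 8. Place at column 8.
Row 8: attacked by (1,7)→{7}; (2,5)→{5}; (3,3)→{3,8}; (4,1)→{1,5}; (5,6)→{3,6}; (6,8)→{6,8}; (7,2)→{1,2,3}. Safe: 4. Place at column 4.
Columns [7, 5, 3, 1, 6, 8, 2, 4], r−c [-6, -3, 0, 3, -1, -2, 5, 4], r+c [8, 7, 6, 5, 11, 14, 9, 12] are all distinct, so no two queens attack.

(1,7) (2,5) (3,3) (4,1) (5,6) (6,8) (7,2) (8,4)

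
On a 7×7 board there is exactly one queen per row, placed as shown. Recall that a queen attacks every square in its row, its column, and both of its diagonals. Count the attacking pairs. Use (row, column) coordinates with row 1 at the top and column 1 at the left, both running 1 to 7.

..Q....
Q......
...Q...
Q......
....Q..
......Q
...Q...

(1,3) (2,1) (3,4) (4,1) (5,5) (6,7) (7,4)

4

Same column: (2,1)–(4,1) (column 1); (3,4)–(7,4) (column 4).
Same diagonal: (3,4)–(6,7) (|3−6| = |4−7| = 3); (4,1)–(7,4) (|4−7| = |1−4| = 3).
Total attacking pairs: 4.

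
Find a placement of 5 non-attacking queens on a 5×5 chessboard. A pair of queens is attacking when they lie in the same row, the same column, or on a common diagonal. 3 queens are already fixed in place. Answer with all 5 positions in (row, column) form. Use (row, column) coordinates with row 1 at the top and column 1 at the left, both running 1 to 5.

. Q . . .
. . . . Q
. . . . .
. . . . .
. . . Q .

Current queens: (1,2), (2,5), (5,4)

Row 3: attacked by (1,2)→{2,4}; (2,5)→{4,5}; (5,4)→{2,4}. Safe: 1, 3. Place at column 3.
Row 4: attacked by (1,2)→{2,5}; (2,5)→{3,5}; (3,3)→{2,3,4}; (5,4)→{3,4,5}. Safe: 1. Place at column 1.
Columns [2, 5, 3, 1, 4], r−c [-1, -3, 0, 3, 1], r+c [3, 7, 6, 5, 9] are all distinct, so no two queens attack.

(1,2) (2,5) (3,3) (4,1) (5,4)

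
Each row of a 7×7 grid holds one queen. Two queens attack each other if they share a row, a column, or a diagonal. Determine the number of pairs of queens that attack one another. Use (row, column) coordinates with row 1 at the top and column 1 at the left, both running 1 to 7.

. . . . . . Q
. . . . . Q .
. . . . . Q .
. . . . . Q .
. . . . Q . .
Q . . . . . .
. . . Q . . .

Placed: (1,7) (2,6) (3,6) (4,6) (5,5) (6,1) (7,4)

5

Same column: (2,6)–(3,6) (column 6); (2,6)–(4,6) (column 6); (3,6)–(4,6) (column 6).
Same diagonal: (1,7)–(2,6) (|1−2| = |7−6| = 1); (4,6)–(5,5) (|4−5| = |6−5| = 1).
Total attacking pairs: 5.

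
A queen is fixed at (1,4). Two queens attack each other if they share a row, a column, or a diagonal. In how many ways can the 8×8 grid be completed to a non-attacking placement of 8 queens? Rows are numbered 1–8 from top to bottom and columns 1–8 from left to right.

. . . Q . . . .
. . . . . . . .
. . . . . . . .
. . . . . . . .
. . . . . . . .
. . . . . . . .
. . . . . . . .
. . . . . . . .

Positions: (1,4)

Branch on row 2: col 1 → 2; col 2 → 6; col 6 → 3; col 7 → 4; col 8 → 3.
Sum: 2 + 6 + 3 + 4 + 3 = 18.

18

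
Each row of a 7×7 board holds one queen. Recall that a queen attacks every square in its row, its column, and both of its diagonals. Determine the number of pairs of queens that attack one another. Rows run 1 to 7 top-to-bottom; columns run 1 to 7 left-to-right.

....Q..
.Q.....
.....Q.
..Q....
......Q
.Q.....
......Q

Same column: (2,2)–(6,2) (column 2); (5,7)–(7,7) (column 7).
Same diagonal: (2,2)–(7,7) (|2−7| = |2−7| = 5).
Total attacking pairs: 3.

3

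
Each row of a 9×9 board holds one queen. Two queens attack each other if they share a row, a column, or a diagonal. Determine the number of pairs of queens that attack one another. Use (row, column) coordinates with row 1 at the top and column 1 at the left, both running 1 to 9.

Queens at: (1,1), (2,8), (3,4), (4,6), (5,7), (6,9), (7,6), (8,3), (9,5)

3

Same column: (4,6)–(7,6) (column 6).
Same diagonal: (2,8)–(4,6) (|2−4| = |8−6| = 2); (4,6)–(5,7) (|4−5| = |6−7| = 1).
Total attacking pairs: 3.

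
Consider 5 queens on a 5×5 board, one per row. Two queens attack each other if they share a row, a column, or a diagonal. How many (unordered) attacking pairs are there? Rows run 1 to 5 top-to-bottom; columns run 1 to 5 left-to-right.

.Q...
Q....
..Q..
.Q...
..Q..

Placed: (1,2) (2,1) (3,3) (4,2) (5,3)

Same column: (1,2)–(4,2) (column 2); (3,3)–(5,3) (column 3).
Same diagonal: (1,2)–(2,1) (|1−2| = |2−1| = 1); (3,3)–(4,2) (|3−4| = |3−2| = 1); (4,2)–(5,3) (|4−5| = |2−3| = 1).
Total attacking pairs: 5.

5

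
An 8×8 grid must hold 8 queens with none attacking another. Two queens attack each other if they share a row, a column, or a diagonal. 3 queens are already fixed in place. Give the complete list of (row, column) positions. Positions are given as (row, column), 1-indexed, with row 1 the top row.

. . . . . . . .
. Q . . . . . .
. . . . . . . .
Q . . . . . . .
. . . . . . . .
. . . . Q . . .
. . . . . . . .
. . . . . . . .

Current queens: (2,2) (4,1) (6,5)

Row 1: attacked by (2,2)→{1,2,3}; (4,1)→{1,4}; (6,5)→{5}. Safe: 6, 7, 8. Place at column 6.
Row 3: attacked by (1,6)→{4,6,8}; (2,2)→{1,2,3}; (4,1)→{1,2}; (6,5)→{2,5,8}. Safe: 7. Place at column 7.
Row 5: attacked by (1,6)→{2,6}; (2,2)→{2,5}; (3,7)→{5,7}; (4,1)→{1,2}; (6,5)→{4,5,6}. Safe: 3, 8. Place at column 3.
Row 7: attacked by (1,6)→{6}; (2,2)→{2,7}; (3,7)→{3,7}; (4,1)→{1,4}; (5,3)→{1,3,5}; (6,5)→{4,5,6}. Safe: 8. Place at column 8.
Row 8: attacked by (1,6)→{6}; (2,2)→{2,8}; (3,7)→{2,7}; (4,1)→{1,5}; (5,3)→{3,6}; (6,5)→{3,5,7}; (7,8)→{7,8}. Safe: 4. Place at column 4.
Columns [6, 2, 7, 1, 3, 5, 8, 4], r−c [-5, 0, -4, 3, 2, 1, -1, 4], r+c [7, 4, 10, 5, 8, 11, 15, 12] are all distinct, so no two queens attack.

(1,6) (2,2) (3,7) (4,1) (5,3) (6,5) (7,8) (8,4)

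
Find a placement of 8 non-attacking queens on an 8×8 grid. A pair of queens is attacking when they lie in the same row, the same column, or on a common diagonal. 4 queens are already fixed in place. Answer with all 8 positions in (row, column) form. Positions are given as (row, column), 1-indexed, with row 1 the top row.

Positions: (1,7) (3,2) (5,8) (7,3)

(1,7) (2,4) (3,2) (4,5) (5,8) (6,1) (7,3) (8,6)

Row 2: attacked by (1,7)→{6,7,8}; (3,2)→{1,2,3}; (5,8)→{5,8}; (7,3)→{3,8}. Safe: 4. Place at column 4.
Row 4: attacked by (1,7)→{4,7}; (2,4)→{2,4,6}; (3,2)→{1,2,3}; (5,8)→{7,8}; (7,3)→{3,6}. Safe: 5. Place at column 5.
Row 6: attacked by (1,7)→{2,7}; (2,4)→{4,8}; (3,2)→{2,5}; (4,5)→{3,5,7}; (5,8)→{7,8}; (7,3)→{2,3,4}. Safe: 1, 6. Place at column 1.
Row 8: attacked by (1,7)→{7}; (2,4)→{4}; (3,2)→{2,7}; (4,5)→{1,5}; (5,8)→{5,8}; (6,1)→{1,3}; (7,3)→{2,3,4}. Safe: 6. Place at column 6.
Columns [7, 4, 2, 5, 8, 1, 3, 6], r−c [-6, -2, 1, -1, -3, 5, 4, 2], r+c [8, 6, 5, 9, 13, 7, 10, 14] are all distinct, so no two queens attack.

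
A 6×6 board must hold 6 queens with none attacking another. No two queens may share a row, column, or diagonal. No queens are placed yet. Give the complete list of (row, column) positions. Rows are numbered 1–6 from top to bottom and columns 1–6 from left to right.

(1,2) (2,4) (3,6) (4,1) (5,3) (6,5)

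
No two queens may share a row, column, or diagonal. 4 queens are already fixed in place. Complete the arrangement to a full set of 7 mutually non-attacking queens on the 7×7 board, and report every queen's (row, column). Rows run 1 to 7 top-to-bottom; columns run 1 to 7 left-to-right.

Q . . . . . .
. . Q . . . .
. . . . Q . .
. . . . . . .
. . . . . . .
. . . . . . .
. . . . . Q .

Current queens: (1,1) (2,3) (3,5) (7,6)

Row 4: attacked by (1,1)→{1,4}; (2,3)→{1,3,5}; (3,5)→{4,5,6}; (7,6)→{3,6}. Safe: 2, 7. Place at column 7.
Row 5: attacked by (1,1)→{1,5}; (2,3)→{3,6}; (3,5)→{3,5,7}; (4,7)→{6,7}; (7,6)→{4,6}. Safe: 2. Place at column 2.
Row 6: attacked by (1,1)→{1,6}; (2,3)→{3,7}; (3,5)→{2,5}; (4,7)→{5,7}; (5,2)→{1,2,3}; (7,6)→{5,6,7}. Safe: 4. Place at column 4.
Columns [1, 3, 5, 7, 2, 4, 6], r−c [0, -1, -2, -3, 3, 2, 1], r+c [2, 5, 8, 11, 7, 10, 13] are all distinct, so no two queens attack.

(1,1) (2,3) (3,5) (4,7) (5,2) (6,4) (7,6)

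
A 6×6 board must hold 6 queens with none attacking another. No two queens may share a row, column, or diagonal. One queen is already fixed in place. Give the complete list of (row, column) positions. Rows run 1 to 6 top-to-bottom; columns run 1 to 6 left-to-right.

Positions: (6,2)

(1,5) (2,3) (3,1) (4,6) (5,4) (6,2)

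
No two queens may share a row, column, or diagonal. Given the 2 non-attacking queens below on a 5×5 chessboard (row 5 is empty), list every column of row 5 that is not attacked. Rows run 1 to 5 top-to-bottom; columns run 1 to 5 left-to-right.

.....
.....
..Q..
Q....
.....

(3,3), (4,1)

columns 4

(3,3) attacks row 5 at column 3 and diagonals 1, 5.
(4,1) attacks row 5 at column 1 and diagonals 2.
Attacked columns: {1, 2, 3, 5}. Safe: {4}.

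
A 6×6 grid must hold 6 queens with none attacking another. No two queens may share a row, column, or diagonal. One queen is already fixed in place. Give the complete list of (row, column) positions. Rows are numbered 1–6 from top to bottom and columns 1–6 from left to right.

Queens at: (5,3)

(1,2) (2,4) (3,6) (4,1) (5,3) (6,5)

Row 1: attacked by (5,3)→{3}. Safe: 1, 2, 4, 5, 6. Place at column 2.
Row 2: attacked by (1,2)→{1,2,3}; (5,3)→{3,6}. Safe: 4, 5. Place at column 4.
Row 3: attacked by (1,2)→{2,4}; (2,4)→{3,4,5}; (5,3)→{1,3,5}. Safe: 6. Place at column 6.
Row 4: attacked by (1,2)→{2,5}; (2,4)→{2,4,6}; (3,6)→{5,6}; (5,3)→{2,3,4}. Safe: 1. Place at column 1.
Row 6: attacked by (1,2)→{2}; (2,4)→{4}; (3,6)→{3,6}; (4,1)→{1,3}; (5,3)→{2,3,4}. Safe: 5. Place at column 5.
Columns [2, 4, 6, 1, 3, 5], r−c [-1, -2, -3, 3, 2, 1], r+c [3, 6, 9, 5, 8, 11] are all distinct, so no two queens attack.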